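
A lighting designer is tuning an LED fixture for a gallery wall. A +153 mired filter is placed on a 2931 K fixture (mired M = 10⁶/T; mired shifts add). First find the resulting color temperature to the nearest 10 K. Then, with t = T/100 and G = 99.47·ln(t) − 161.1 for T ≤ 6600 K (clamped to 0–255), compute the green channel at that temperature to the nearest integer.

138

M_in = 10⁶/2931 = 341.18; M_out = 341.18 + (+153) = 494.18.
T_out = 10⁶/494.18 = 2023.6 K → 2020 K; t = 20.2.
G = 99.47·ln 20.2 − 161.1 = 99.47·3.0057 − 161.1 = 137.875.
Rounded: 138.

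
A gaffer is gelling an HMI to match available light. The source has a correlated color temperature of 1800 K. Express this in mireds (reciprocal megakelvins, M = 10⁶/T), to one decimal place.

555.6 mireds

M = 10⁶ / 1800 = 555.556 → 555.6 mireds.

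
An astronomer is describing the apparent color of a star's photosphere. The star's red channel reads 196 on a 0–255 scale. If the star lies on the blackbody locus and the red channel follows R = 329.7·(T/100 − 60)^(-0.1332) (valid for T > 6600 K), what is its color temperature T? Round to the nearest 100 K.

11000 K

(t − 60)^(-0.1332) = 196/329.7 = 0.59448.
t − 60 = 0.59448^(1/-0.1332) = 0.59448^(-7.508) = 49.621, so t = 109.621.
T = 100·t = 10962 K → 11000 K to the nearest 100 K.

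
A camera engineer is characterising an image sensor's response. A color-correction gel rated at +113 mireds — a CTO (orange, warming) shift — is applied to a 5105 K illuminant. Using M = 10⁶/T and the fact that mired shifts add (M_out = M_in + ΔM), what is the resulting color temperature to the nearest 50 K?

3250 K

M_in = 10⁶/5105 = 195.89 mireds.
M_out = 195.89 + (+113) = 308.89 mireds.
T_out = 10⁶/308.89 = 3237.4 K → 3250 K.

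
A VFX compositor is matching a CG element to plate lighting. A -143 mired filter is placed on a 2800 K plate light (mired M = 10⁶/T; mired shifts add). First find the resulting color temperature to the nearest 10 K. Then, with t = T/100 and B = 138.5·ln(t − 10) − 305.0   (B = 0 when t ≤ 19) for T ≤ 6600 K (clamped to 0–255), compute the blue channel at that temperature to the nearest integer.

194

M_in = 10⁶/2800 = 357.14; M_out = 357.14 + (-143) = 214.14.
T_out = 10⁶/214.14 = 4669.8 K → 4670 K; t = 46.7.
B = 138.5·ln(46.7 − 10) − 305.0 = 138.5·ln 36.7 − 305.0 = 138.5·3.6028 − 305.0 = 193.985.
Rounded: 194.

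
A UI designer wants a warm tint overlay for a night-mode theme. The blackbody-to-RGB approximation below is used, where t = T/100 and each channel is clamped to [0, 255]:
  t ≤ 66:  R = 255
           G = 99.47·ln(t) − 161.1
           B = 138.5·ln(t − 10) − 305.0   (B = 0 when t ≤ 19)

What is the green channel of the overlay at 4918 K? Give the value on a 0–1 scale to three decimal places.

0.888

t = 4918/100 = 49.18; the t ≤ 66 branch applies.
G = 99.47·ln 49.18 − 161.1 = 99.47·3.8955 − 161.1 = 226.384.
On a 0–1 scale: 226.384/255 = 0.8878 → 0.888.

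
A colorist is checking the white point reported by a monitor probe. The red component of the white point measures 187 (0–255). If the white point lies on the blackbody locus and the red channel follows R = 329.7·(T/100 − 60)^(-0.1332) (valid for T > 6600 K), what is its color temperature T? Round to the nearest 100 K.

(t − 60)^(-0.1332) = 187/329.7 = 0.56718.
t − 60 = 0.56718^(1/-0.1332) = 0.56718^(-7.508) = 70.620, so t = 130.620.
T = 100·t = 13062 K → 13100 K to the nearest 100 K.

13100 K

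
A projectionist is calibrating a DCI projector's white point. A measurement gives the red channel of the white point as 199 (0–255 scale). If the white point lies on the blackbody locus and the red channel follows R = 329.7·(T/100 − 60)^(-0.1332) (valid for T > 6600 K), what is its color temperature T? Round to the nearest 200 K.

(t − 60)^(-0.1332) = 199/329.7 = 0.60358.
t − 60 = 0.60358^(1/-0.1332) = 0.60358^(-7.508) = 44.273, so t = 104.273.
T = 100·t = 10427 K → 10400 K to the nearest 200 K.

10400 K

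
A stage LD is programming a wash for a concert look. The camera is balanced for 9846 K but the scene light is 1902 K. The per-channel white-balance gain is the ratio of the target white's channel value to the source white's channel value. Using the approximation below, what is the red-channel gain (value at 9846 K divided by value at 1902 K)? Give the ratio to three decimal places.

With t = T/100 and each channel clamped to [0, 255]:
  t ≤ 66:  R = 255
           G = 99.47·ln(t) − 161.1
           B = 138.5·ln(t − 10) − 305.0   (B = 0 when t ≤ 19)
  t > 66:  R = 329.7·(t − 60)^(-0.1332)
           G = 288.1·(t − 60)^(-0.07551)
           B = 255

0.795

At 1902 K (t = 19.02):
  R = 255 by definition for t ≤ 66.
At 9846 K (t = 98.46):
  R = 329.7·(98.46 − 60)^(-0.1332) = 329.7·38.46^(-0.1332) = 329.7·0.61500 = 202.766.
Gain = 202.766 / 255.000 = 0.7952 → 0.795.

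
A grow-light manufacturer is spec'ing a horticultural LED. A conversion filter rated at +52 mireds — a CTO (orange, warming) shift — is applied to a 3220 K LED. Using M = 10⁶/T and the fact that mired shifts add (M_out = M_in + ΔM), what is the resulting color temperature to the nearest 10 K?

2760 K

M_in = 10⁶/3220 = 310.56 mireds.
M_out = 310.56 + (+52) = 362.56 mireds.
T_out = 10⁶/362.56 = 2758.2 K → 2760 K.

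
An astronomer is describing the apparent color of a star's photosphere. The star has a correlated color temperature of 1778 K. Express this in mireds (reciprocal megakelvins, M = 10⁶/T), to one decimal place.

M = 10⁶ / 1778 = 562.430 → 562.4 mireds.

562.4 mireds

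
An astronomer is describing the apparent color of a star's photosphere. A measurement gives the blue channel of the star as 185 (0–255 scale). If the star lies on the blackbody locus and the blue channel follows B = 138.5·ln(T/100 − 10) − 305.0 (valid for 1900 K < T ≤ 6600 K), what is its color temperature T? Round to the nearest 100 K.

4400 K

ln(t − 10) = (185 + 305.0) / 138.5 = 3.5379.
t − 10 = e^3.5379 = 34.395, so t = 44.395.
T = 100·t = 4439 K → 4400 K to the nearest 100 K.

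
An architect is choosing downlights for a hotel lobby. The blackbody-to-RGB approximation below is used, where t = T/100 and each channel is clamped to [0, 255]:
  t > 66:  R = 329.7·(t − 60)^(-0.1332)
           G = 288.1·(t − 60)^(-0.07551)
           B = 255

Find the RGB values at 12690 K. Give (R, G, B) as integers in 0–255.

t = 12690/100 = 126.9; the t > 66 branch applies.
R = 329.7·(126.9 − 60)^(-0.1332) = 329.7·66.9^(-0.1332) = 329.7·0.57129 = 188.353.
G = 288.1·(126.9 − 60)^(-0.07551) = 288.1·66.9^(-0.07551) = 288.1·0.72805 = 209.752.
B = 255 by definition for t > 66.
Rounded: (188, 210, 255).

(188, 210, 255)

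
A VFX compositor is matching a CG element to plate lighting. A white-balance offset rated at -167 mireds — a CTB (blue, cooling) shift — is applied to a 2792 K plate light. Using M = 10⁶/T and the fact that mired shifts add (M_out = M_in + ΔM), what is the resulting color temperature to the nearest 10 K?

M_in = 10⁶/2792 = 358.17 mireds.
M_out = 358.17 + (-167) = 191.17 mireds.
T_out = 10⁶/191.17 = 5231.1 K → 5230 K.

5230 K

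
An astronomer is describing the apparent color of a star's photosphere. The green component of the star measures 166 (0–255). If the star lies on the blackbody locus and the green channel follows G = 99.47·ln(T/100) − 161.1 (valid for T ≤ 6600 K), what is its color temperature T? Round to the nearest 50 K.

2700 K

ln t = (166 + 161.1) / 99.47 = 3.2884.
t = e^3.2884 = 26.801.
T = 100·t = 2680 K → 2700 K to the nearest 50 K.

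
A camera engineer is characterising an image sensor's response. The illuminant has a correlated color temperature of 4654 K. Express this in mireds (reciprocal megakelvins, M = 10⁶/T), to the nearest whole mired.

215 mireds

M = 10⁶ / 4654 = 214.869 → 215 mireds.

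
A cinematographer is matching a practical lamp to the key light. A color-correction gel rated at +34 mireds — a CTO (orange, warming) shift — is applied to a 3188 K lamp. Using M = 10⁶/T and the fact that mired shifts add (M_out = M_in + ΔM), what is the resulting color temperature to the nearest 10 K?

M_in = 10⁶/3188 = 313.68 mireds.
M_out = 313.68 + (+34) = 347.68 mireds.
T_out = 10⁶/347.68 = 2876.2 K → 2880 K.

2880 K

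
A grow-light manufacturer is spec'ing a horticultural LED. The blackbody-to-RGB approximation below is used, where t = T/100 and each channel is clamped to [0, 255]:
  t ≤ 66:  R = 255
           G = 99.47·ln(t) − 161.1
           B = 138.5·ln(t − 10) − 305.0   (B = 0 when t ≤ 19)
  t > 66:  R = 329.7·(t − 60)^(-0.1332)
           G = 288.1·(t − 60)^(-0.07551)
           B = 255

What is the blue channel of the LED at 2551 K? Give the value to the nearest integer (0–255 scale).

75

t = 2551/100 = 25.51; the t ≤ 66 branch applies.
B = 138.5·ln(25.51 − 10) − 305.0 = 138.5·ln 15.51 − 305.0 = 138.5·2.7415 − 305.0 = 74.696.
Rounded: 75.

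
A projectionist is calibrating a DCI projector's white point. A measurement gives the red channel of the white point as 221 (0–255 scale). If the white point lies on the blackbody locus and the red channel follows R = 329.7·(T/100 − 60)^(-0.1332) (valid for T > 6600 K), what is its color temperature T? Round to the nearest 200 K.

(t − 60)^(-0.1332) = 221/329.7 = 0.67031.
t − 60 = 0.67031^(1/-0.1332) = 0.67031^(-7.508) = 20.149, so t = 80.149.
T = 100·t = 8015 K → 8000 K to the nearest 200 K.

8000 K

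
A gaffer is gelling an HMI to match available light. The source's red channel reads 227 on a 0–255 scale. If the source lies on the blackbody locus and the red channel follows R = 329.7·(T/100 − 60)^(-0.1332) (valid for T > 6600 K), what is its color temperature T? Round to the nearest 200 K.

(t − 60)^(-0.1332) = 227/329.7 = 0.68850.
t − 60 = 0.68850^(1/-0.1332) = 0.68850^(-7.508) = 16.478, so t = 76.478.
T = 100·t = 7648 K → 7600 K to the nearest 200 K.

7600 K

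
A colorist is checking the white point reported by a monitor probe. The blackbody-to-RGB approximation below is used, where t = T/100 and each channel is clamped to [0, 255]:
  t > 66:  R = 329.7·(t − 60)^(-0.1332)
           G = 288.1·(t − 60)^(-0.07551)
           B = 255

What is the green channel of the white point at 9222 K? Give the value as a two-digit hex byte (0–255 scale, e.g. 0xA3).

0xDE

t = 9222/100 = 92.22; the t > 66 branch applies.
G = 288.1·(92.22 − 60)^(-0.07551) = 288.1·32.22^(-0.07551) = 288.1·0.76935 = 221.648.
Rounded: 222; in hex, 0xDE.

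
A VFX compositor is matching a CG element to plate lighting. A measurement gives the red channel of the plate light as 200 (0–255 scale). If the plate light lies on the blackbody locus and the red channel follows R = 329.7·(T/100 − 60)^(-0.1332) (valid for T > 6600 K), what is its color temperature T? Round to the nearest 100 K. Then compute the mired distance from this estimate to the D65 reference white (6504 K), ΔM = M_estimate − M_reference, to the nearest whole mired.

(t − 60)^(-0.1332) = 200/329.7 = 0.60661.
t − 60 = 0.60661^(1/-0.1332) = 0.60661^(-7.508) = 42.638, so t = 102.638.
T = 100·t = 10264 K → 10300 K to the nearest 100 K.
M_estimate = 10⁶/10300 = 97.09; M_reference = 10⁶/6504 = 153.75.
ΔM = 97.09 − 153.75 = -56.66 → -57 mireds.

-57 mireds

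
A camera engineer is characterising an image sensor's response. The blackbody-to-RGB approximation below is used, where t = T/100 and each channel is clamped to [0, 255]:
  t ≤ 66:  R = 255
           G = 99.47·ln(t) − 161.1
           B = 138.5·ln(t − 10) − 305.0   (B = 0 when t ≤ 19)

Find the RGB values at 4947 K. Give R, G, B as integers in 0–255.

t = 4947/100 = 49.47; the t ≤ 66 branch applies.
R = 255 by definition for t ≤ 66.
G = 99.47·ln 49.47 − 161.1 = 99.47·3.9014 − 161.1 = 226.969.
B = 138.5·ln(49.47 − 10) − 305.0 = 138.5·ln 39.47 − 305.0 = 138.5·3.6755 − 305.0 = 204.062.
Rounded: (255, 227, 204).

R=255, G=227, B=204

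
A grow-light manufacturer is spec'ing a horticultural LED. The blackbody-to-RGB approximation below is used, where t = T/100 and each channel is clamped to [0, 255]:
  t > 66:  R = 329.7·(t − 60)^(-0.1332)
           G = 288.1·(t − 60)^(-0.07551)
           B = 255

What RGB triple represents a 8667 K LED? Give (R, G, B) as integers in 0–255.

(213, 225, 255)

t = 8667/100 = 86.67; the t > 66 branch applies.
R = 329.7·(86.67 − 60)^(-0.1332) = 329.7·26.67^(-0.1332) = 329.7·0.64573 = 212.899.
G = 288.1·(86.67 − 60)^(-0.07551) = 288.1·26.67^(-0.07551) = 288.1·0.78041 = 224.835.
B = 255 by definition for t > 66.
Rounded: (213, 225, 255).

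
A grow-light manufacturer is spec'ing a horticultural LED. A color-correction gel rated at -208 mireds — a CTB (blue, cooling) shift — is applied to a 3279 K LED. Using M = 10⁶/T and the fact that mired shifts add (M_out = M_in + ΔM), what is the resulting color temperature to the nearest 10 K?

M_in = 10⁶/3279 = 304.97 mireds.
M_out = 304.97 + (-208) = 96.97 mireds.
T_out = 10⁶/96.97 = 10312.4 K → 10310 K.

10310 K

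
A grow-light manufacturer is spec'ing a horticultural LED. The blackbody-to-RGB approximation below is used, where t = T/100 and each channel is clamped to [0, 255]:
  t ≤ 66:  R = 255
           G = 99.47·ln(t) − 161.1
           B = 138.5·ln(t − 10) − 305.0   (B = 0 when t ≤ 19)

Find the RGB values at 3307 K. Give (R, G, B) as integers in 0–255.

t = 3307/100 = 33.07; the t ≤ 66 branch applies.
R = 255 by definition for t ≤ 66.
G = 99.47·ln 33.07 − 161.1 = 99.47·3.4986 − 161.1 = 186.908.
B = 138.5·ln(33.07 − 10) − 305.0 = 138.5·ln 23.07 − 305.0 = 138.5·3.1385 − 305.0 = 129.687.
Rounded: (255, 187, 130).

(255, 187, 130)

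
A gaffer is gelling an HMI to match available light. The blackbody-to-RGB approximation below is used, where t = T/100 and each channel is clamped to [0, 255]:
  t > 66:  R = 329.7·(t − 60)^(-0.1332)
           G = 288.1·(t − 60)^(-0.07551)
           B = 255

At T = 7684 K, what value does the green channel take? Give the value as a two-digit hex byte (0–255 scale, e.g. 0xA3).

t = 7684/100 = 76.84; the t > 66 branch applies.
G = 288.1·(76.84 − 60)^(-0.07551) = 288.1·16.84^(-0.07551) = 288.1·0.80798 = 232.778.
Rounded: 233; in hex, 0xE9.

0xE9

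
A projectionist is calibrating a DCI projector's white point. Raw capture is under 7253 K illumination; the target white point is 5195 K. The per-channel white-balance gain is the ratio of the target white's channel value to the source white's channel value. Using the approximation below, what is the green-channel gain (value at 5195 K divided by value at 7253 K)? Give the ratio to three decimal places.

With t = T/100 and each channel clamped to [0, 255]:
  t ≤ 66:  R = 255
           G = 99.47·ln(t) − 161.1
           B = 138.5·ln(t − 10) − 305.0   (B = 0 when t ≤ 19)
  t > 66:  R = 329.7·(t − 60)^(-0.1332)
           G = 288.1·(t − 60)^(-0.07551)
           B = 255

At 7253 K (t = 72.53):
  G = 288.1·(72.53 − 60)^(-0.07551) = 288.1·12.53^(-0.07551) = 288.1·0.82622 = 238.033.
At 5195 K (t = 51.95):
  G = 99.47·ln 51.95 − 161.1 = 99.47·3.9503 − 161.1 = 231.835.
Gain = 231.835 / 238.033 = 0.9740 → 0.974.

0.974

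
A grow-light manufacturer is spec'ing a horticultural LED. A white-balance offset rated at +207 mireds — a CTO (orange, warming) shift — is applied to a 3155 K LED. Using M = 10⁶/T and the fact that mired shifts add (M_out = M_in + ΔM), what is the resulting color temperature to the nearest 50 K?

1900 K

M_in = 10⁶/3155 = 316.96 mireds.
M_out = 316.96 + (+207) = 523.96 mireds.
T_out = 10⁶/523.96 = 1908.6 K → 1900 K.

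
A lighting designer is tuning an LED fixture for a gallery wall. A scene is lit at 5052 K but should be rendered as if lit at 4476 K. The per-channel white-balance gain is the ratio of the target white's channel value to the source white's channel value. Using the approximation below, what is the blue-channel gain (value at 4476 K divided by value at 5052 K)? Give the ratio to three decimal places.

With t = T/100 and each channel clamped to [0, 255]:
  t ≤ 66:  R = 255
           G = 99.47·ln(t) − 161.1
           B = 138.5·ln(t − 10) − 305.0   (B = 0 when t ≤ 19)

At 5052 K (t = 50.52):
  B = 138.5·ln(50.52 − 10) − 305.0 = 138.5·ln 40.52 − 305.0 = 138.5·3.7018 − 305.0 = 207.699.
At 4476 K (t = 44.76):
  B = 138.5·ln(44.76 − 10) − 305.0 = 138.5·ln 34.76 − 305.0 = 138.5·3.5485 − 305.0 = 186.463.
Gain = 186.463 / 207.699 = 0.8978 → 0.898.

0.898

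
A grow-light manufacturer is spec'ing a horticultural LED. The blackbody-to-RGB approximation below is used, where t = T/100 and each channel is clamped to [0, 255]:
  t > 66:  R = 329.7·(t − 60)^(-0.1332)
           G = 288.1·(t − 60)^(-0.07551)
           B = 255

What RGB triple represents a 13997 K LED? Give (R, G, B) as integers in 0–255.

(184, 207, 255)

t = 13997/100 = 139.97; the t > 66 branch applies.
R = 329.7·(139.97 − 60)^(-0.1332) = 329.7·79.97^(-0.1332) = 329.7·0.55787 = 183.929.
G = 288.1·(139.97 − 60)^(-0.07551) = 288.1·79.97^(-0.07551) = 288.1·0.71831 = 206.944.
B = 255 by definition for t > 66.
Rounded: (184, 207, 255).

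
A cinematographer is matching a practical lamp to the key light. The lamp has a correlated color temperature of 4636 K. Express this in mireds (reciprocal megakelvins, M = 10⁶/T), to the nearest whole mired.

216 mireds

M = 10⁶ / 4636 = 215.703 → 216 mireds.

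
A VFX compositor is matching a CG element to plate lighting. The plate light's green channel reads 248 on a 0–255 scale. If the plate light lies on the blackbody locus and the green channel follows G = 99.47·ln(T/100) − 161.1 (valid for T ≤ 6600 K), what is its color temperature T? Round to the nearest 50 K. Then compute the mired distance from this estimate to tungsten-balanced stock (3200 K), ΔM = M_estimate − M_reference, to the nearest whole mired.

-149 mireds

ln t = (248 + 161.1) / 99.47 = 4.1128.
t = e^4.1128 = 61.117.
T = 100·t = 6112 K → 6100 K to the nearest 50 K.
M_estimate = 10⁶/6100 = 163.93; M_reference = 10⁶/3200 = 312.50.
ΔM = 163.93 − 312.50 = -148.57 → -149 mireds.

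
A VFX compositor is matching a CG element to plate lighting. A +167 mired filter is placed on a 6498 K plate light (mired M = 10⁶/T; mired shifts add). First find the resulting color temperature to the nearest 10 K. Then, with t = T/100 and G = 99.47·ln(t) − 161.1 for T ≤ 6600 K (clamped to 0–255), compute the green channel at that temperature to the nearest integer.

181

M_in = 10⁶/6498 = 153.89; M_out = 153.89 + (+167) = 320.89.
T_out = 10⁶/320.89 = 3116.3 K → 3120 K; t = 31.2.
G = 99.47·ln 31.2 − 161.1 = 99.47·3.4404 − 161.1 = 181.118.
Rounded: 181.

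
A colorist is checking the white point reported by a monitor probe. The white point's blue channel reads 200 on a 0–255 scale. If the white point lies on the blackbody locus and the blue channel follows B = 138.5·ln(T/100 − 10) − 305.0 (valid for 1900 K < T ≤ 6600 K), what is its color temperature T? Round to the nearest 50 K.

4850 K

ln(t − 10) = (200 + 305.0) / 138.5 = 3.6462.
t − 10 = e^3.6462 = 38.329, so t = 48.329.
T = 100·t = 4833 K → 4850 K to the nearest 50 K.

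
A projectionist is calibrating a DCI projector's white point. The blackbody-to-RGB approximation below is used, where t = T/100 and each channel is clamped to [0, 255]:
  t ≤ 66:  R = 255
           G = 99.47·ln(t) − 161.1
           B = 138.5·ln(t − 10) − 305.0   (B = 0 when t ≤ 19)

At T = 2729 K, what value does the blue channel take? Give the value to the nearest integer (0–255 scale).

90

t = 2729/100 = 27.29; the t ≤ 66 branch applies.
B = 138.5·ln(27.29 − 10) − 305.0 = 138.5·ln 17.29 − 305.0 = 138.5·2.8501 − 305.0 = 89.743.
Rounded: 90.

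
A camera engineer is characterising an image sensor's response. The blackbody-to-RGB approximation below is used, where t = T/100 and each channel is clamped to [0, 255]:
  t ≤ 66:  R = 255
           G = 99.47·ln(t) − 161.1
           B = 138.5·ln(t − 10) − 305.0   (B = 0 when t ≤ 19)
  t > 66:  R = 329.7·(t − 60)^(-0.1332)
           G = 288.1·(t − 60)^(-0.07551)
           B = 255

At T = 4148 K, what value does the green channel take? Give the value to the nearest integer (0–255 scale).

t = 4148/100 = 41.48; the t ≤ 66 branch applies.
G = 99.47·ln 41.48 − 161.1 = 99.47·3.7252 − 161.1 = 209.447.
Rounded: 209.

209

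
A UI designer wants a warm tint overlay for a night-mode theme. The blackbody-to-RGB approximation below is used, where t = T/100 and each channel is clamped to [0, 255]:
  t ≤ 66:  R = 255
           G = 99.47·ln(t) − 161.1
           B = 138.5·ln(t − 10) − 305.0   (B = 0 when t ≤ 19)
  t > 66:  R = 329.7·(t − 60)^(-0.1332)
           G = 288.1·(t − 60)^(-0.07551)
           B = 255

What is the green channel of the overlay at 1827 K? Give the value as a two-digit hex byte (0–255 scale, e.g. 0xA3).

0x80

t = 1827/100 = 18.27; the t ≤ 66 branch applies.
G = 99.47·ln 18.27 − 161.1 = 99.47·2.9053 − 161.1 = 127.886.
Rounded: 128; in hex, 0x80.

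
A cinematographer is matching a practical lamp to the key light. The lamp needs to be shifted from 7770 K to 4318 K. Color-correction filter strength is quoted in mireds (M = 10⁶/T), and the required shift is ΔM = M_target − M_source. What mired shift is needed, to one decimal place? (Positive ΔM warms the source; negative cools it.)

M_source = 10⁶/7770 = 128.700; M_target = 10⁶/4318 = 231.589.
ΔM = 231.589 − 128.700 = 102.889 → +102.9 mireds, a warming shift.

+102.9 mireds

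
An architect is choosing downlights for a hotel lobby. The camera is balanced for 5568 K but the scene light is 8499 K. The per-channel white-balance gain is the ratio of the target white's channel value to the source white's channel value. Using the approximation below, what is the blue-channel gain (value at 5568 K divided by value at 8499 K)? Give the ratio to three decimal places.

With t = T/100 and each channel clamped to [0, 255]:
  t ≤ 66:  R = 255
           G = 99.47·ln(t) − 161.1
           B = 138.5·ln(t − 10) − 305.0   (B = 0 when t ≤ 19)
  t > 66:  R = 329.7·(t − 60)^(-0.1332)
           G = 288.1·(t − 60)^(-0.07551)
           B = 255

0.880

At 8499 K (t = 84.99):
  B = 255 by definition for t > 66.
At 5568 K (t = 55.68):
  B = 138.5·ln(55.68 − 10) − 305.0 = 138.5·ln 45.68 − 305.0 = 138.5·3.8217 − 305.0 = 224.300.
Gain = 224.300 / 255.000 = 0.8796 → 0.880.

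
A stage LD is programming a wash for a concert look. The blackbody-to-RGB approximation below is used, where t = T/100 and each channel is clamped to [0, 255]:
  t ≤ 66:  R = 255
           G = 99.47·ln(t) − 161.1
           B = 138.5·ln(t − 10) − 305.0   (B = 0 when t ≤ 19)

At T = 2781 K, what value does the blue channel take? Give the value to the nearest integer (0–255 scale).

t = 2781/100 = 27.81; the t ≤ 66 branch applies.
B = 138.5·ln(27.81 − 10) − 305.0 = 138.5·ln 17.81 − 305.0 = 138.5·2.8798 − 305.0 = 93.847.
Rounded: 94.

94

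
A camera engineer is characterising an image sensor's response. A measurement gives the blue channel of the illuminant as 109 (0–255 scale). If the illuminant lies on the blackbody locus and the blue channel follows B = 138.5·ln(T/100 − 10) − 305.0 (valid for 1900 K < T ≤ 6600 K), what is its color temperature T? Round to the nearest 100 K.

ln(t − 10) = (109 + 305.0) / 138.5 = 2.9892.
t − 10 = e^2.9892 = 19.869, so t = 29.869.
T = 100·t = 2987 K → 3000 K to the nearest 100 K.

3000 K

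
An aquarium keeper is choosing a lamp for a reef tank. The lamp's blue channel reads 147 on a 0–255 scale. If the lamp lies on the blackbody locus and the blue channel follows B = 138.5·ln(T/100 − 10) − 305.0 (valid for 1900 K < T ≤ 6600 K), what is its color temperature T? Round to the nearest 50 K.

3600 K

ln(t − 10) = (147 + 305.0) / 138.5 = 3.2635.
t − 10 = e^3.2635 = 26.142, so t = 36.142.
T = 100·t = 3614 K → 3600 K to the nearest 50 K.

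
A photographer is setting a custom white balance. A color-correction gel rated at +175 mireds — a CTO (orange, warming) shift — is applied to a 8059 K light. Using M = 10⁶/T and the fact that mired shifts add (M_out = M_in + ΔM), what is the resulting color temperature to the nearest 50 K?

M_in = 10⁶/8059 = 124.08 mireds.
M_out = 124.08 + (+175) = 299.08 mireds.
T_out = 10⁶/299.08 = 3343.5 K → 3350 K.

3350 K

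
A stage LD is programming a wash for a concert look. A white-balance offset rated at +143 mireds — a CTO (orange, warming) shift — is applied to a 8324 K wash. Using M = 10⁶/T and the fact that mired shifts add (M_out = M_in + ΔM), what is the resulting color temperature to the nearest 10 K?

M_in = 10⁶/8324 = 120.13 mireds.
M_out = 120.13 + (+143) = 263.13 mireds.
T_out = 10⁶/263.13 = 3800.3 K → 3800 K.

3800 K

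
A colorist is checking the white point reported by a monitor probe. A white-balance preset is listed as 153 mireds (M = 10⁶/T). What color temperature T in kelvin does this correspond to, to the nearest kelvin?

6536 K

T = 10⁶ / 153 = 6535.95 K → 6536 K.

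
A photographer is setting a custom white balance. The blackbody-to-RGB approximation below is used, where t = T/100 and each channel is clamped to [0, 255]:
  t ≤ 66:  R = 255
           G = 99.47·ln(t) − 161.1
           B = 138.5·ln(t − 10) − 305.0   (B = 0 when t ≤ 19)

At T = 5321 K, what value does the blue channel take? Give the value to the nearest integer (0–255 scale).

217

t = 5321/100 = 53.21; the t ≤ 66 branch applies.
B = 138.5·ln(53.21 − 10) − 305.0 = 138.5·ln 43.21 − 305.0 = 138.5·3.7661 − 305.0 = 216.601.
Rounded: 217.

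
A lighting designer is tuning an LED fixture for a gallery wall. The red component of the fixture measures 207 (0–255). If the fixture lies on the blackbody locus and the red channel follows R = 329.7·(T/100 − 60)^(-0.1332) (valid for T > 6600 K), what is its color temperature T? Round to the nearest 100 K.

9300 K

(t − 60)^(-0.1332) = 207/329.7 = 0.62784.
t − 60 = 0.62784^(1/-0.1332) = 0.62784^(-7.508) = 32.933, so t = 92.933.
T = 100·t = 9293 K → 9300 K to the nearest 100 K.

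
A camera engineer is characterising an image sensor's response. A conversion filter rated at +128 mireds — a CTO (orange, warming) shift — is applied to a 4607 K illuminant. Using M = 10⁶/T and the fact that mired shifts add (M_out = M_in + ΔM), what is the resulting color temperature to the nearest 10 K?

2900 K

M_in = 10⁶/4607 = 217.06 mireds.
M_out = 217.06 + (+128) = 345.06 mireds.
T_out = 10⁶/345.06 = 2898.0 K → 2900 K.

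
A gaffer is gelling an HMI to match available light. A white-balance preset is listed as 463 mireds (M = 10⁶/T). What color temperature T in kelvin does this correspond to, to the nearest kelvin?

2160 K

T = 10⁶ / 463 = 2159.83 K → 2160 K.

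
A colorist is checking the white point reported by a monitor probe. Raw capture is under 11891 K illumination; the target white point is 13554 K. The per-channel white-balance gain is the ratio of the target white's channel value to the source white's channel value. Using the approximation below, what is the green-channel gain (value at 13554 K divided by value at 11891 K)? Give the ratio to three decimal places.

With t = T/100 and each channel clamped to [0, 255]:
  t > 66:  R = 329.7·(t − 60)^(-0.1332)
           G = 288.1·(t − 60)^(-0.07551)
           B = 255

At 11891 K (t = 118.91):
  G = 288.1·(118.91 − 60)^(-0.07551) = 288.1·58.91^(-0.07551) = 288.1·0.73508 = 211.776.
At 13554 K (t = 135.54):
  G = 288.1·(135.54 − 60)^(-0.07551) = 288.1·75.54^(-0.07551) = 288.1·0.72140 = 207.837.
Gain = 207.837 / 211.776 = 0.9814 → 0.981.

0.981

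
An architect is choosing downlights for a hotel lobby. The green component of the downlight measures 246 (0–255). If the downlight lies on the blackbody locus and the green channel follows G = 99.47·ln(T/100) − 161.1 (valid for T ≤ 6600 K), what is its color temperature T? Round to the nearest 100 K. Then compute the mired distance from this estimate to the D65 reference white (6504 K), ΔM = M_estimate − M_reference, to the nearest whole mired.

ln t = (246 + 161.1) / 99.47 = 4.0927.
t = e^4.0927 = 59.901.
T = 100·t = 5990 K → 6000 K to the nearest 100 K.
M_estimate = 10⁶/6000 = 166.67; M_reference = 10⁶/6504 = 153.75.
ΔM = 166.67 − 153.75 = 12.92 → +13 mireds.

+13 mireds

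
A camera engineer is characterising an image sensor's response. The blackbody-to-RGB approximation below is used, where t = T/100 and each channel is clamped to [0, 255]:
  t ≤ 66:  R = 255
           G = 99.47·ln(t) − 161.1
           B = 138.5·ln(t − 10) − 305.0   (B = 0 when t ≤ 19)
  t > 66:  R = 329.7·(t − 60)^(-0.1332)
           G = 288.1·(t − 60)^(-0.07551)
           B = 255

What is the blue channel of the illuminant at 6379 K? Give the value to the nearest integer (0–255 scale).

247

t = 6379/100 = 63.79; the t ≤ 66 branch applies.
B = 138.5·ln(63.79 − 10) − 305.0 = 138.5·ln 53.79 − 305.0 = 138.5·3.9851 − 305.0 = 246.935.
Rounded: 247.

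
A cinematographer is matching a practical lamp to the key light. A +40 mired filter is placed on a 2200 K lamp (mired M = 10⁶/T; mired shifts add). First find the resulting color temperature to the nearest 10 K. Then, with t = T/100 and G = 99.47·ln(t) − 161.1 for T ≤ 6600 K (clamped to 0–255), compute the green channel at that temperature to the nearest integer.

M_in = 10⁶/2200 = 454.55; M_out = 454.55 + (+40) = 494.55.
T_out = 10⁶/494.55 = 2022.1 K → 2020 K; t = 20.2.
G = 99.47·ln 20.2 − 161.1 = 99.47·3.0057 − 161.1 = 137.875.
Rounded: 138.

138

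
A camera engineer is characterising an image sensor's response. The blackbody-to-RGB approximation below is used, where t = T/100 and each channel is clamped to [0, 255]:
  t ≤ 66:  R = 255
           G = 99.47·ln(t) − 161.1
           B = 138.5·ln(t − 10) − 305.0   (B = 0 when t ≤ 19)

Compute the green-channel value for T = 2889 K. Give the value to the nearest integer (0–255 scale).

173

t = 2889/100 = 28.89; the t ≤ 66 branch applies.
G = 99.47·ln 28.89 − 161.1 = 99.47·3.3635 − 161.1 = 173.467.
Rounded: 173.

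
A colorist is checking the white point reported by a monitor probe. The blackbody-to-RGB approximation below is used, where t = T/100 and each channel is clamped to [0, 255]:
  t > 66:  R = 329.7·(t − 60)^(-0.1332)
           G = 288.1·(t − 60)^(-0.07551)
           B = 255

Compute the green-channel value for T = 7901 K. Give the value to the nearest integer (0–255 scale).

t = 7901/100 = 79.01; the t > 66 branch applies.
G = 288.1·(79.01 − 60)^(-0.07551) = 288.1·19.01^(-0.07551) = 288.1·0.80062 = 230.657.
Rounded: 231.

231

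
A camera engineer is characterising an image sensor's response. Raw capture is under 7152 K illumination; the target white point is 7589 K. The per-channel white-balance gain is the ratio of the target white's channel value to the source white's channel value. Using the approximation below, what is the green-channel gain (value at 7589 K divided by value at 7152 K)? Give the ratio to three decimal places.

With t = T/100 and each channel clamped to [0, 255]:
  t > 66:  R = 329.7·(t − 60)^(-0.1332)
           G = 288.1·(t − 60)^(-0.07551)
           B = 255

At 7152 K (t = 71.52):
  G = 288.1·(71.52 − 60)^(-0.07551) = 288.1·11.52^(-0.07551) = 288.1·0.83148 = 239.548.
At 7589 K (t = 75.89):
  G = 288.1·(75.89 − 60)^(-0.07551) = 288.1·15.89^(-0.07551) = 288.1·0.81153 = 233.801.
Gain = 233.801 / 239.548 = 0.9760 → 0.976.

0.976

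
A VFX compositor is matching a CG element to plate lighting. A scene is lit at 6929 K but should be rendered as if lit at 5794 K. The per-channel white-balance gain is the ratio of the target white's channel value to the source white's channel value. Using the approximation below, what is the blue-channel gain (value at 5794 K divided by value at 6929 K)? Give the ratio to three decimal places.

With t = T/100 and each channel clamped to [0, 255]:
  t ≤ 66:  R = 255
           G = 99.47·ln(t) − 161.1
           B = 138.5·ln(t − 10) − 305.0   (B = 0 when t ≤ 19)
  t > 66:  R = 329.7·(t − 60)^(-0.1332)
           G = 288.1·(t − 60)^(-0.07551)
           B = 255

At 6929 K (t = 69.29):
  B = 255 by definition for t > 66.
At 5794 K (t = 57.94):
  B = 138.5·ln(57.94 − 10) − 305.0 = 138.5·ln 47.94 − 305.0 = 138.5·3.8700 − 305.0 = 230.988.
Gain = 230.988 / 255.000 = 0.9058 → 0.906.

0.906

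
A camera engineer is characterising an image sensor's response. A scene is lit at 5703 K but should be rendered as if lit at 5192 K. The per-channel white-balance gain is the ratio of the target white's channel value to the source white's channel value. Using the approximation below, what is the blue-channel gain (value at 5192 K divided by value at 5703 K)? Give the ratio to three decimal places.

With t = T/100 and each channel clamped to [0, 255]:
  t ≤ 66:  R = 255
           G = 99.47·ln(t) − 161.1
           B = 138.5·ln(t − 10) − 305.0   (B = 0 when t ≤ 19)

0.930

At 5703 K (t = 57.03):
  B = 138.5·ln(57.03 − 10) − 305.0 = 138.5·ln 47.03 − 305.0 = 138.5·3.8508 − 305.0 = 228.334.
At 5192 K (t = 51.92):
  B = 138.5·ln(51.92 − 10) − 305.0 = 138.5·ln 41.92 − 305.0 = 138.5·3.7358 − 305.0 = 212.403.
Gain = 212.403 / 228.334 = 0.9302 → 0.930.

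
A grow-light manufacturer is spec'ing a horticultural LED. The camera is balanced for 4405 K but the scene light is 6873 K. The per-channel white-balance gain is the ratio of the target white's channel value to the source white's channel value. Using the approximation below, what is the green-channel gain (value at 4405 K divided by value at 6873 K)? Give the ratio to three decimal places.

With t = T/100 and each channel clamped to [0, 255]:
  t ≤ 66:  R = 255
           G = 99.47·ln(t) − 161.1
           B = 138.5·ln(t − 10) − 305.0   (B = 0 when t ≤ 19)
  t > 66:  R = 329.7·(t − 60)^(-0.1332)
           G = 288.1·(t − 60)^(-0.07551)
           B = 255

0.881

At 6873 K (t = 68.73):
  G = 288.1·(68.73 − 60)^(-0.07551) = 288.1·8.73^(-0.07551) = 288.1·0.84907 = 244.617.
At 4405 K (t = 44.05):
  G = 99.47·ln 44.05 − 161.1 = 99.47·3.7853 − 161.1 = 215.426.
Gain = 215.426 / 244.617 = 0.8807 → 0.881.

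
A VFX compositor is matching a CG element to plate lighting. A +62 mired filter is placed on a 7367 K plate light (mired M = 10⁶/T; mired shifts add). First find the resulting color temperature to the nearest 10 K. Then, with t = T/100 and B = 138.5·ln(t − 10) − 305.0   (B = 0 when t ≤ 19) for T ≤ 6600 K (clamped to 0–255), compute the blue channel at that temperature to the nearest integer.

208

M_in = 10⁶/7367 = 135.74; M_out = 135.74 + (+62) = 197.74.
T_out = 10⁶/197.74 = 5057.1 K → 5060 K; t = 50.6.
B = 138.5·ln(50.6 − 10) − 305.0 = 138.5·ln 40.6 − 305.0 = 138.5·3.7038 − 305.0 = 207.972.
Rounded: 208.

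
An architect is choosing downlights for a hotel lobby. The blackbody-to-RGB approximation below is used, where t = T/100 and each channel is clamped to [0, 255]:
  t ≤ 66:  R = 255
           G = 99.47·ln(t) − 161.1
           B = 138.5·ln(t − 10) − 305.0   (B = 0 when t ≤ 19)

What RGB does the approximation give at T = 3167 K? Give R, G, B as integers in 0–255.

t = 3167/100 = 31.67; the t ≤ 66 branch applies.
R = 255 by definition for t ≤ 66.
G = 99.47·ln 31.67 − 161.1 = 99.47·3.4554 − 161.1 = 182.606.
B = 138.5·ln(31.67 − 10) − 305.0 = 138.5·ln 21.67 − 305.0 = 138.5·3.0759 − 305.0 = 121.016.
Rounded: (255, 183, 121).

R=255, G=183, B=121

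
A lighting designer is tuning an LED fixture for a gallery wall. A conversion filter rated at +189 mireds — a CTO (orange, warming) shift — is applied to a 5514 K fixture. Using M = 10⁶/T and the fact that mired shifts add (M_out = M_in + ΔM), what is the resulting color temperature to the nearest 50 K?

M_in = 10⁶/5514 = 181.36 mireds.
M_out = 181.36 + (+189) = 370.36 mireds.
T_out = 10⁶/370.36 = 2700.1 K → 2700 K.

2700 K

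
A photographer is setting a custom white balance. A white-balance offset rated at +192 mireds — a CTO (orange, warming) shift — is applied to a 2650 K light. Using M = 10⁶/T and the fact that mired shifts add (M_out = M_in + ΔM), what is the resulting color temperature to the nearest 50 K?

M_in = 10⁶/2650 = 377.36 mireds.
M_out = 377.36 + (+192) = 569.36 mireds.
T_out = 10⁶/569.36 = 1756.4 K → 1750 K.

1750 K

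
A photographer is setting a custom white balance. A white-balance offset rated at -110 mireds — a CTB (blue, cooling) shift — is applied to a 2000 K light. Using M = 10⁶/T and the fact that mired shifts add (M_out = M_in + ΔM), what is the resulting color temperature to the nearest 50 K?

2550 K

M_in = 10⁶/2000 = 500.00 mireds.
M_out = 500.00 + (-110) = 390.00 mireds.
T_out = 10⁶/390.00 = 2564.1 K → 2550 K.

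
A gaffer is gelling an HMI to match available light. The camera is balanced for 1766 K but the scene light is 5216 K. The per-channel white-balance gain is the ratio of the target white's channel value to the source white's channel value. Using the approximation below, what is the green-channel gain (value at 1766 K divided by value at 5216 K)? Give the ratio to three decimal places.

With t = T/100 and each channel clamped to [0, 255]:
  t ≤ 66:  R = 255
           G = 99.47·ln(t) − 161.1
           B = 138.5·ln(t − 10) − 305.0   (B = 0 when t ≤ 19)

At 5216 K (t = 52.16):
  G = 99.47·ln 52.16 − 161.1 = 99.47·3.9543 − 161.1 = 232.236.
At 1766 K (t = 17.66):
  G = 99.47·ln 17.66 − 161.1 = 99.47·2.8713 − 161.1 = 124.508.
Gain = 124.508 / 232.236 = 0.5361 → 0.536.

0.536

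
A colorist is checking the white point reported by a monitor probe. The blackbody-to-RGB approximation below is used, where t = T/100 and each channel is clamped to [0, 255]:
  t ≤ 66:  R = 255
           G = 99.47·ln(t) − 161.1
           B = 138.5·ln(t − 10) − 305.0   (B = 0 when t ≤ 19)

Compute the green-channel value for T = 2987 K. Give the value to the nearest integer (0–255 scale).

t = 2987/100 = 29.87; the t ≤ 66 branch applies.
G = 99.47·ln 29.87 − 161.1 = 99.47·3.3969 − 161.1 = 176.785.
Rounded: 177.

177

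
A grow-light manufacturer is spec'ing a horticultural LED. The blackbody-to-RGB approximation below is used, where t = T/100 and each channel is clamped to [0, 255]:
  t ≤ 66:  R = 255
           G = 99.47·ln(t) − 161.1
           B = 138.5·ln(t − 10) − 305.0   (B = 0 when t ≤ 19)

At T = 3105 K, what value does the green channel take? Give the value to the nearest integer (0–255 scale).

t = 3105/100 = 31.05; the t ≤ 66 branch applies.
G = 99.47·ln 31.05 − 161.1 = 99.47·3.4356 − 161.1 = 180.639.
Rounded: 181.

181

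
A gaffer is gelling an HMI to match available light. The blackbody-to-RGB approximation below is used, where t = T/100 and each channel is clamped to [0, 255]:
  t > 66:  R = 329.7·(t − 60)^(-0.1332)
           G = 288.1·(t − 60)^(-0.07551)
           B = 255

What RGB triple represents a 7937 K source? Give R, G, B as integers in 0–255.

t = 7937/100 = 79.37; the t > 66 branch applies.
R = 329.7·(79.37 − 60)^(-0.1332) = 329.7·19.37^(-0.1332) = 329.7·0.67384 = 222.164.
G = 288.1·(79.37 − 60)^(-0.07551) = 288.1·19.37^(-0.07551) = 288.1·0.79948 = 230.331.
B = 255 by definition for t > 66.
Rounded: (222, 230, 255).

R=222, G=230, B=255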